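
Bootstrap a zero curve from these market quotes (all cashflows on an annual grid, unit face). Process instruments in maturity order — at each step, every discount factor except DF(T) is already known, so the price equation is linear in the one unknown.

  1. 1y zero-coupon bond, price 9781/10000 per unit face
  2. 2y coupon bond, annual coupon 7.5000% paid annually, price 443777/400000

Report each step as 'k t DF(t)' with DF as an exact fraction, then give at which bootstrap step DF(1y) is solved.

1 1 9781/10000
2 2 4819/5000
DF(1y) is solved at step 1

step 1 [1y] zero: DF = P = 9781/10000 ≈ 0.978100
step 2 [2y] bond c/1=3/40: DF=(443777/400000 − 3/40·(0.978100))/(1+3/40) = 4819/5000 ≈ 0.963800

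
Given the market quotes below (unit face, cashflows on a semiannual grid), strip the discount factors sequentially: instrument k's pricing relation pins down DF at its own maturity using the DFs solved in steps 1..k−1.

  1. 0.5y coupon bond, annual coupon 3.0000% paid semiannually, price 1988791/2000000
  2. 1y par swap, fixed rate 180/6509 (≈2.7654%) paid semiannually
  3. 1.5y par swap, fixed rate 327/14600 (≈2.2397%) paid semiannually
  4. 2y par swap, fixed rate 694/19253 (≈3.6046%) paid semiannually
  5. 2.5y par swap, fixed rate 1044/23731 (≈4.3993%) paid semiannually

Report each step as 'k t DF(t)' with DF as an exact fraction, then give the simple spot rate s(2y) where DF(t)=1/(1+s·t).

1 1/2 9797/10000
2 1 973/1000
3 3/2 9673/10000
4 2 4653/5000
5 5/2 2239/2500
s(2y) = (1/(4653/5000) − 1)/(2) = 347/9306 ≈ 3.7288%

step 1 [0.5y] bond c/2=3/200: DF=(1988791/2000000 − 3/200·(0))/(1+3/200) = 9797/10000 ≈ 0.979700
step 2 [1y] swap r/2=90/6509: DF=(1 − 90/6509·(0.979700))/(1+90/6509) = 973/1000 ≈ 0.973000
step 3 [1.5y] swap r/2=327/29200: DF=(1 − 327/29200·(0.979700+0.973000))/(1+327/29200) = 9673/10000 ≈ 0.967300
step 4 [2y] swap r/2=347/19253: DF=(1 − 347/19253·(0.979700+0.973000+0.967300))/(1+347/19253) = 4653/5000 ≈ 0.930600
step 5 [2.5y] swap r/2=522/23731: DF=(1 − 522/23731·(0.979700+0.973000+0.967300+0.930600))/(1+522/23731) = 2239/2500 ≈ 0.895600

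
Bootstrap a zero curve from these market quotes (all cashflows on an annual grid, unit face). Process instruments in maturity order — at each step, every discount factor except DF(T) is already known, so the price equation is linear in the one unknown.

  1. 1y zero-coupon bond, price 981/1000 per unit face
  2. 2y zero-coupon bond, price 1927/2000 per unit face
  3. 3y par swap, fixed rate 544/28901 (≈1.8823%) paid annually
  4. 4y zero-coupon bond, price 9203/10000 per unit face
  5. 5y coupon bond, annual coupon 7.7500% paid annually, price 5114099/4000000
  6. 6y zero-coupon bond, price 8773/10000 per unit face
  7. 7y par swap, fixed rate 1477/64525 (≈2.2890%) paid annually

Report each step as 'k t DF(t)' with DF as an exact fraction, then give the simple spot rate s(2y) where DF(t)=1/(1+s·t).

1 1 981/1000
2 2 1927/2000
3 3 591/625
4 4 9203/10000
5 5 73/80
6 6 8773/10000
7 7 8523/10000
s(2y) = (1/(1927/2000) − 1)/(2) = 73/3854 ≈ 1.8941%

step 1 [1y] zero: DF = P = 981/1000 ≈ 0.981000
step 2 [2y] zero: DF = P = 1927/2000 ≈ 0.963500
step 3 [3y] swap r/1=544/28901: DF=(1 − 544/28901·(0.981000+0.963500))/(1+544/28901) = 591/625 ≈ 0.945600
step 4 [4y] zero: DF = P = 9203/10000 ≈ 0.920300
step 5 [5y] bond c/1=31/400: DF=(5114099/4000000 − 31/400·(0.981000+0.963500+0.945600+0.920300))/(1+31/400) = 73/80 ≈ 0.912500
step 6 [6y] zero: DF = P = 8773/10000 ≈ 0.877300
step 7 [7y] swap r/1=1477/64525: DF=(1 − 1477/64525·(0.981000+0.963500+0.945600+0.920300+0.912500+0.877300))/(1+1477/64525) = 8523/10000 ≈ 0.852300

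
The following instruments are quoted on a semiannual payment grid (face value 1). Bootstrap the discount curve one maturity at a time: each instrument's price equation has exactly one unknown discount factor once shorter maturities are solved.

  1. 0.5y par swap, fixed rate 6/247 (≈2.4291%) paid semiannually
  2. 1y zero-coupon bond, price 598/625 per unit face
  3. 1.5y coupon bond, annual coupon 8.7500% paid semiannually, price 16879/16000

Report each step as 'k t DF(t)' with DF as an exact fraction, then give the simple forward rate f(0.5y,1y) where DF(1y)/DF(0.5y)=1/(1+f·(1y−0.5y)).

step 1 [0.5y] swap r/2=3/247: DF=(1 − 3/247·(0))/(1+3/247) = 247/250 ≈ 0.988000
step 2 [1y] zero: DF = P = 598/625 ≈ 0.956800
step 3 [1.5y] bond c/2=7/160: DF=(16879/16000 − 7/160·(0.988000+0.956800))/(1+7/160) = 2323/2500 ≈ 0.929200

1 1/2 247/250
2 1 598/625
3 3/2 2323/2500
f(0.5y,1y) = ((247/250)/(598/625) − 1)/(1/2) = 3/46 ≈ 6.5217%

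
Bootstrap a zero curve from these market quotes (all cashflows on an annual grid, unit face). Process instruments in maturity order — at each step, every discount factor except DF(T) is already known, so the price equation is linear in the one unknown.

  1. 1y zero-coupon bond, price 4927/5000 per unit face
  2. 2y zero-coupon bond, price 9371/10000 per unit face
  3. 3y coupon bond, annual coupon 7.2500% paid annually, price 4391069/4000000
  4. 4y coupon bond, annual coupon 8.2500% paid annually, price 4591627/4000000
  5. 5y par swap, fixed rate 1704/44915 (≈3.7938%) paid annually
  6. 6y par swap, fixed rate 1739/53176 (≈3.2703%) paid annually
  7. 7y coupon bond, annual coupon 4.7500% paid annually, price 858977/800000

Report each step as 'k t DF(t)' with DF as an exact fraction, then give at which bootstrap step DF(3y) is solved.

step 1 [1y] zero: DF = P = 4927/5000 ≈ 0.985400
step 2 [2y] zero: DF = P = 9371/10000 ≈ 0.937100
step 3 [3y] bond c/1=29/400: DF=(4391069/4000000 − 29/400·(0.985400+0.937100))/(1+29/400) = 1117/1250 ≈ 0.893600
step 4 [4y] bond c/1=33/400: DF=(4591627/4000000 − 33/400·(0.985400+0.937100+0.893600))/(1+33/400) = 4229/5000 ≈ 0.845800
step 5 [5y] swap r/1=1704/44915: DF=(1 − 1704/44915·(0.985400+0.937100+0.893600+0.845800))/(1+1704/44915) = 1037/1250 ≈ 0.829600
step 6 [6y] swap r/1=1739/53176: DF=(1 − 1739/53176·(0.985400+0.937100+0.893600+0.845800+0.829600))/(1+1739/53176) = 8261/10000 ≈ 0.826100
step 7 [7y] bond c/1=19/400: DF=(858977/800000 − 19/400·(0.985400+0.937100+0.893600+0.845800+0.829600+0.826100))/(1+19/400) = 7839/10000 ≈ 0.783900

1 1 4927/5000
2 2 9371/10000
3 3 1117/1250
4 4 4229/5000
5 5 1037/1250
6 6 8261/10000
7 7 7839/10000
DF(3y) is solved at step 3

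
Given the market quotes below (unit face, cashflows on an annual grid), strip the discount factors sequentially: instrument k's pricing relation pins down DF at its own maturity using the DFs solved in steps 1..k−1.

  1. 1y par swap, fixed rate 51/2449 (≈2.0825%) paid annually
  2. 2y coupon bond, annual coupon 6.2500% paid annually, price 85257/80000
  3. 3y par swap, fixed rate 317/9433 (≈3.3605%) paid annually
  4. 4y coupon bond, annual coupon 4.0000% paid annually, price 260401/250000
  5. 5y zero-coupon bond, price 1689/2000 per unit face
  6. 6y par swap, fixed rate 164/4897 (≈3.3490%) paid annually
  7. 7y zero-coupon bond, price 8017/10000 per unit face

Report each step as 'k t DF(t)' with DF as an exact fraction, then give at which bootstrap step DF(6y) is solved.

1 1 2449/2500
2 2 4727/5000
3 3 9049/10000
4 4 8927/10000
5 5 1689/2000
6 6 2049/2500
7 7 8017/10000
DF(6y) is solved at step 6

step 1 [1y] swap r/1=51/2449: DF=(1 − 51/2449·(0))/(1+51/2449) = 2449/2500 ≈ 0.979600
step 2 [2y] bond c/1=1/16: DF=(85257/80000 − 1/16·(0.979600))/(1+1/16) = 4727/5000 ≈ 0.945400
step 3 [3y] swap r/1=317/9433: DF=(1 − 317/9433·(0.979600+0.945400))/(1+317/9433) = 9049/10000 ≈ 0.904900
step 4 [4y] bond c/1=1/25: DF=(260401/250000 − 1/25·(0.979600+0.945400+0.904900))/(1+1/25) = 8927/10000 ≈ 0.892700
step 5 [5y] zero: DF = P = 1689/2000 ≈ 0.844500
step 6 [6y] swap r/1=164/4897: DF=(1 − 164/4897·(0.979600+0.945400+0.904900+0.892700+0.844500))/(1+164/4897) = 2049/2500 ≈ 0.819600
step 7 [7y] zero: DF = P = 8017/10000 ≈ 0.801700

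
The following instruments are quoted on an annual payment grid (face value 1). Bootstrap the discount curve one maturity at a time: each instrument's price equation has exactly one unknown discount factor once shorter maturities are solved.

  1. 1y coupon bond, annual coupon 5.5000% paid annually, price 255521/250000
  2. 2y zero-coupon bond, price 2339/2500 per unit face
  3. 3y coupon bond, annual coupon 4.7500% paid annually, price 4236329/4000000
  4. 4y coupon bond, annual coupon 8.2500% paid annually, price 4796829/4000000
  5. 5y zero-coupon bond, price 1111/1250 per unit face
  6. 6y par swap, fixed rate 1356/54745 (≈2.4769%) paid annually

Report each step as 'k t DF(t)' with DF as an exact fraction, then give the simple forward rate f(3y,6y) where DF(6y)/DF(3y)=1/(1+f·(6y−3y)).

1 1 1211/1250
2 2 2339/2500
3 3 9247/10000
4 4 4461/5000
5 5 1111/1250
6 6 2161/2500
f(3y,6y) = ((9247/10000)/(2161/2500) − 1)/(3) = 201/8644 ≈ 2.3253%

step 1 [1y] bond c/1=11/200: DF=(255521/250000 − 11/200·(0))/(1+11/200) = 1211/1250 ≈ 0.968800
step 2 [2y] zero: DF = P = 2339/2500 ≈ 0.935600
step 3 [3y] bond c/1=19/400: DF=(4236329/4000000 − 19/400·(0.968800+0.935600))/(1+19/400) = 9247/10000 ≈ 0.924700
step 4 [4y] bond c/1=33/400: DF=(4796829/4000000 − 33/400·(0.968800+0.935600+0.924700))/(1+33/400) = 4461/5000 ≈ 0.892200
step 5 [5y] zero: DF = P = 1111/1250 ≈ 0.888800
step 6 [6y] swap r/1=1356/54745: DF=(1 − 1356/54745·(0.968800+0.935600+0.924700+0.892200+0.888800))/(1+1356/54745) = 2161/2500 ≈ 0.864400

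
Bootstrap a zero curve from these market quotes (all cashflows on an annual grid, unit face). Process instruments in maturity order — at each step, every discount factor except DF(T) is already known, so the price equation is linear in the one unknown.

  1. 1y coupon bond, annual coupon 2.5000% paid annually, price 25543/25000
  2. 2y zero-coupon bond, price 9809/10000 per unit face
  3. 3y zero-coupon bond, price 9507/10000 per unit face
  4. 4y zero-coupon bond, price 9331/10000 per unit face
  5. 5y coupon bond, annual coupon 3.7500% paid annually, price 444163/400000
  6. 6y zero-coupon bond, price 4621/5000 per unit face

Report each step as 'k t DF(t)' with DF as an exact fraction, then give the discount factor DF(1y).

step 1 [1y] bond c/1=1/40: DF=(25543/25000 − 1/40·(0))/(1+1/40) = 623/625 ≈ 0.996800
step 2 [2y] zero: DF = P = 9809/10000 ≈ 0.980900
step 3 [3y] zero: DF = P = 9507/10000 ≈ 0.950700
step 4 [4y] zero: DF = P = 9331/10000 ≈ 0.933100
step 5 [5y] bond c/1=3/80: DF=(444163/400000 − 3/80·(0.996800+0.980900+0.950700+0.933100))/(1+3/80) = 9307/10000 ≈ 0.930700
step 6 [6y] zero: DF = P = 4621/5000 ≈ 0.924200

1 1 623/625
2 2 9809/10000
3 3 9507/10000
4 4 9331/10000
5 5 9307/10000
6 6 4621/5000
DF(1y) = 623/625 ≈ 0.996800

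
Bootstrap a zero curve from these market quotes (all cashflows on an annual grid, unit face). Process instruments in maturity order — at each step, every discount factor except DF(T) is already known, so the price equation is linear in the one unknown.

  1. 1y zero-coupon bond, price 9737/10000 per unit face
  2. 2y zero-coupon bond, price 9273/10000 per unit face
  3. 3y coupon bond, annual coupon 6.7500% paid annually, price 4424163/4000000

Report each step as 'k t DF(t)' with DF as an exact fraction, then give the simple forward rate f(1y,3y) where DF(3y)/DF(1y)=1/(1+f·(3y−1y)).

1 1 9737/10000
2 2 9273/10000
3 3 9159/10000
f(1y,3y) = ((9737/10000)/(9159/10000) − 1)/(2) = 289/9159 ≈ 3.1554%

step 1 [1y] zero: DF = P = 9737/10000 ≈ 0.973700
step 2 [2y] zero: DF = P = 9273/10000 ≈ 0.927300
step 3 [3y] bond c/1=27/400: DF=(4424163/4000000 − 27/400·(0.973700+0.927300))/(1+27/400) = 9159/10000 ≈ 0.915900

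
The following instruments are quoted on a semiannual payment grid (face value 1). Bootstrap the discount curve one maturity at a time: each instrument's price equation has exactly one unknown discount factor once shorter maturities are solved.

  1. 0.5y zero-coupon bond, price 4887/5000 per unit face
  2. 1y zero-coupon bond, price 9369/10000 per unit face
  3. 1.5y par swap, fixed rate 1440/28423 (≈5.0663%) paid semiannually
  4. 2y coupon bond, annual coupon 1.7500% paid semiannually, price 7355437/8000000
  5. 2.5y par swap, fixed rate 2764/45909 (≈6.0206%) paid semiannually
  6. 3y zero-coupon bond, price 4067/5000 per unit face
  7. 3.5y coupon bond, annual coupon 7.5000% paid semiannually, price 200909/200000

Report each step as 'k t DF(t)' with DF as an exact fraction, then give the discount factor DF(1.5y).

1 1/2 4887/5000
2 1 9369/10000
3 3/2 116/125
4 2 2217/2500
5 5/2 4309/5000
6 3 4067/5000
7 7/2 7729/10000
DF(1.5y) = 116/125 ≈ 0.928000

step 1 [0.5y] zero: DF = P = 4887/5000 ≈ 0.977400
step 2 [1y] zero: DF = P = 9369/10000 ≈ 0.936900
step 3 [1.5y] swap r/2=720/28423: DF=(1 − 720/28423·(0.977400+0.936900))/(1+720/28423) = 116/125 ≈ 0.928000
step 4 [2y] bond c/2=7/800: DF=(7355437/8000000 − 7/800·(0.977400+0.936900+0.928000))/(1+7/800) = 2217/2500 ≈ 0.886800
step 5 [2.5y] swap r/2=1382/45909: DF=(1 − 1382/45909·(0.977400+0.936900+0.928000+0.886800))/(1+1382/45909) = 4309/5000 ≈ 0.861800
step 6 [3y] zero: DF = P = 4067/5000 ≈ 0.813400
step 7 [3.5y] bond c/2=3/80: DF=(200909/200000 − 3/80·(0.977400+0.936900+0.928000+0.886800+0.861800+0.813400))/(1+3/80) = 7729/10000 ≈ 0.772900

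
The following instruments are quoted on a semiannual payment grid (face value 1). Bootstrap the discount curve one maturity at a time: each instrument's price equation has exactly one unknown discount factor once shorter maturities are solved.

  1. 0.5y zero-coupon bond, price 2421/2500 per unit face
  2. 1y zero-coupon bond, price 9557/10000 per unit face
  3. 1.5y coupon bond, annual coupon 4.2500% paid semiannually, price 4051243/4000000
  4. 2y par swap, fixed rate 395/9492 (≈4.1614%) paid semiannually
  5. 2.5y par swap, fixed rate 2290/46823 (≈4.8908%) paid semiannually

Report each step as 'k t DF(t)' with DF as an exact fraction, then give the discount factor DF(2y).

step 1 [0.5y] zero: DF = P = 2421/2500 ≈ 0.968400
step 2 [1y] zero: DF = P = 9557/10000 ≈ 0.955700
step 3 [1.5y] bond c/2=17/800: DF=(4051243/4000000 − 17/800·(0.968400+0.955700))/(1+17/800) = 9517/10000 ≈ 0.951700
step 4 [2y] swap r/2=395/18984: DF=(1 − 395/18984·(0.968400+0.955700+0.951700))/(1+395/18984) = 921/1000 ≈ 0.921000
step 5 [2.5y] swap r/2=1145/46823: DF=(1 − 1145/46823·(0.968400+0.955700+0.951700+0.921000))/(1+1145/46823) = 1771/2000 ≈ 0.885500

1 1/2 2421/2500
2 1 9557/10000
3 3/2 9517/10000
4 2 921/1000
5 5/2 1771/2000
DF(2y) = 921/1000 ≈ 0.921000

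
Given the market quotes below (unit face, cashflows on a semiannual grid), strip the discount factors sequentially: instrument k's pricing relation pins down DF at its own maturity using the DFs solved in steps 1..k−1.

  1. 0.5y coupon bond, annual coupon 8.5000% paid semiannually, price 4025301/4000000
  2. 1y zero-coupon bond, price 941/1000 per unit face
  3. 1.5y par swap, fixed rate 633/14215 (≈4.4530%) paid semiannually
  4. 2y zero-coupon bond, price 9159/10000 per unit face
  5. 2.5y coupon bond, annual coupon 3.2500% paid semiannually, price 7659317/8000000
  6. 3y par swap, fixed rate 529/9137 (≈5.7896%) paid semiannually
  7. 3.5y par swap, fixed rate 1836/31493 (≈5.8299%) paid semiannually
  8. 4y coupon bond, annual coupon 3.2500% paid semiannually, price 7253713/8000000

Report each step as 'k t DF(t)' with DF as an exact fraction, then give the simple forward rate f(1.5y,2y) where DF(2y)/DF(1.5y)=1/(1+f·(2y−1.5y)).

1 1/2 9653/10000
2 1 941/1000
3 3/2 9367/10000
4 2 9159/10000
5 5/2 441/500
6 3 8413/10000
7 7/2 2041/2500
8 4 1583/2000
f(1.5y,2y) = ((9367/10000)/(9159/10000) − 1)/(1/2) = 416/9159 ≈ 4.5420%

step 1 [0.5y] bond c/2=17/400: DF=(4025301/4000000 − 17/400·(0))/(1+17/400) = 9653/10000 ≈ 0.965300
step 2 [1y] zero: DF = P = 941/1000 ≈ 0.941000
step 3 [1.5y] swap r/2=633/28430: DF=(1 − 633/28430·(0.965300+0.941000))/(1+633/28430) = 9367/10000 ≈ 0.936700
step 4 [2y] zero: DF = P = 9159/10000 ≈ 0.915900
step 5 [2.5y] bond c/2=13/800: DF=(7659317/8000000 − 13/800·(0.965300+0.941000+0.936700+0.915900))/(1+13/800) = 441/500 ≈ 0.882000
step 6 [3y] swap r/2=529/18274: DF=(1 − 529/18274·(0.965300+0.941000+0.936700+0.915900+0.882000))/(1+529/18274) = 8413/10000 ≈ 0.841300
step 7 [3.5y] swap r/2=918/31493: DF=(1 − 918/31493·(0.965300+0.941000+0.936700+0.915900+0.882000+0.841300))/(1+918/31493) = 2041/2500 ≈ 0.816400
step 8 [4y] bond c/2=13/800: DF=(7253713/8000000 − 13/800·(0.965300+0.941000+0.936700+0.915900+0.882000+0.841300+0.816400))/(1+13/800) = 1583/2000 ≈ 0.791500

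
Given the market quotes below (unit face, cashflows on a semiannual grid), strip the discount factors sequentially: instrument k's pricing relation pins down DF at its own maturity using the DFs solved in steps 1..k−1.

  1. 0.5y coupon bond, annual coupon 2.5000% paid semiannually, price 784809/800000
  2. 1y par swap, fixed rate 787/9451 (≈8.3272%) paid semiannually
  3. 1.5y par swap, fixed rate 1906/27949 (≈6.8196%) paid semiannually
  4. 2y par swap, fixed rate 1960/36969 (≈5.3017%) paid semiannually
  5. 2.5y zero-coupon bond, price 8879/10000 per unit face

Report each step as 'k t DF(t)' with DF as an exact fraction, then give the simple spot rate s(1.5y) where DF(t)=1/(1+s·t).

step 1 [0.5y] bond c/2=1/80: DF=(784809/800000 − 1/80·(0))/(1+1/80) = 9689/10000 ≈ 0.968900
step 2 [1y] swap r/2=787/18902: DF=(1 − 787/18902·(0.968900))/(1+787/18902) = 9213/10000 ≈ 0.921300
step 3 [1.5y] swap r/2=953/27949: DF=(1 − 953/27949·(0.968900+0.921300))/(1+953/27949) = 9047/10000 ≈ 0.904700
step 4 [2y] swap r/2=980/36969: DF=(1 − 980/36969·(0.968900+0.921300+0.904700))/(1+980/36969) = 451/500 ≈ 0.902000
step 5 [2.5y] zero: DF = P = 8879/10000 ≈ 0.887900

1 1/2 9689/10000
2 1 9213/10000
3 3/2 9047/10000
4 2 451/500
5 5/2 8879/10000
s(1.5y) = (1/(9047/10000) − 1)/(3/2) = 1906/27141 ≈ 7.0226%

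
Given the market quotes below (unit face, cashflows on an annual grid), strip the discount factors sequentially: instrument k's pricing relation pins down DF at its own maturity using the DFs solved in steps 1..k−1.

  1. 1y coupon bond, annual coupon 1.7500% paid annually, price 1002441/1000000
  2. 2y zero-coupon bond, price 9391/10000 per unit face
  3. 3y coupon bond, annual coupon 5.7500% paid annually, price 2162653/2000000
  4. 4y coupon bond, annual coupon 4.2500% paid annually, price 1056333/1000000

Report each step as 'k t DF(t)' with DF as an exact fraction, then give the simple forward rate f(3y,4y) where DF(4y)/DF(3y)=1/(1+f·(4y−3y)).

step 1 [1y] bond c/1=7/400: DF=(1002441/1000000 − 7/400·(0))/(1+7/400) = 2463/2500 ≈ 0.985200
step 2 [2y] zero: DF = P = 9391/10000 ≈ 0.939100
step 3 [3y] bond c/1=23/400: DF=(2162653/2000000 − 23/400·(0.985200+0.939100))/(1+23/400) = 9179/10000 ≈ 0.917900
step 4 [4y] bond c/1=17/400: DF=(1056333/1000000 − 17/400·(0.985200+0.939100+0.917900))/(1+17/400) = 4487/5000 ≈ 0.897400

1 1 2463/2500
2 2 9391/10000
3 3 9179/10000
4 4 4487/5000
f(3y,4y) = ((9179/10000)/(4487/5000) − 1)/(1) = 205/8974 ≈ 2.2844%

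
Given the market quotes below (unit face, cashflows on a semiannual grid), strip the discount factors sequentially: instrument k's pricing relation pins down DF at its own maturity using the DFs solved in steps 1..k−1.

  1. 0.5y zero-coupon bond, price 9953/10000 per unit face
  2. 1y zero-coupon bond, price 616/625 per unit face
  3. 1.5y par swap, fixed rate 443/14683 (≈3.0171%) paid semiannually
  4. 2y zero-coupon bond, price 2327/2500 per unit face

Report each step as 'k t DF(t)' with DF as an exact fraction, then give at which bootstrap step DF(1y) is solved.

1 1/2 9953/10000
2 1 616/625
3 3/2 9557/10000
4 2 2327/2500
DF(1y) is solved at step 2

step 1 [0.5y] zero: DF = P = 9953/10000 ≈ 0.995300
step 2 [1y] zero: DF = P = 616/625 ≈ 0.985600
step 3 [1.5y] swap r/2=443/29366: DF=(1 − 443/29366·(0.995300+0.985600))/(1+443/29366) = 9557/10000 ≈ 0.955700
step 4 [2y] zero: DF = P = 2327/2500 ≈ 0.930800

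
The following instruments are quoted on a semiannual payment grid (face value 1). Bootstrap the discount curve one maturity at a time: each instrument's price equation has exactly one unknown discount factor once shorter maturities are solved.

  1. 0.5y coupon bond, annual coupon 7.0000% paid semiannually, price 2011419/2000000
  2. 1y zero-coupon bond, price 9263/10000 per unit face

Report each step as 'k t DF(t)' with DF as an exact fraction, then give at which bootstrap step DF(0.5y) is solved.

step 1 [0.5y] bond c/2=7/200: DF=(2011419/2000000 − 7/200·(0))/(1+7/200) = 9717/10000 ≈ 0.971700
step 2 [1y] zero: DF = P = 9263/10000 ≈ 0.926300

1 1/2 9717/10000
2 1 9263/10000
DF(0.5y) is solved at step 1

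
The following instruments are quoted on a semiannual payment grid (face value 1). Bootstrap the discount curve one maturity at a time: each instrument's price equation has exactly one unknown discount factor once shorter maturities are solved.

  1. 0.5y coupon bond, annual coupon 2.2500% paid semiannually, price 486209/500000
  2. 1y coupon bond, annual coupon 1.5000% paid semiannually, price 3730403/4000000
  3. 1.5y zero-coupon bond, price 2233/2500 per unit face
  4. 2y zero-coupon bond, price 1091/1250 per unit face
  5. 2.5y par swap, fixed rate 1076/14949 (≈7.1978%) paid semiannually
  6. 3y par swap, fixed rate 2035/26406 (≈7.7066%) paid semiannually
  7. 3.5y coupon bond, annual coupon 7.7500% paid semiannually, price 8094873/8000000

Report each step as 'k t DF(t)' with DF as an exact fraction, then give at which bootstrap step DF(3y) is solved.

step 1 [0.5y] bond c/2=9/800: DF=(486209/500000 − 9/800·(0))/(1+9/800) = 601/625 ≈ 0.961600
step 2 [1y] bond c/2=3/400: DF=(3730403/4000000 − 3/400·(0.961600))/(1+3/400) = 1837/2000 ≈ 0.918500
step 3 [1.5y] zero: DF = P = 2233/2500 ≈ 0.893200
step 4 [2y] zero: DF = P = 1091/1250 ≈ 0.872800
step 5 [2.5y] swap r/2=538/14949: DF=(1 − 538/14949·(0.961600+0.918500+0.893200+0.872800))/(1+538/14949) = 4193/5000 ≈ 0.838600
step 6 [3y] swap r/2=2035/52812: DF=(1 − 2035/52812·(0.961600+0.918500+0.893200+0.872800+0.838600))/(1+2035/52812) = 1593/2000 ≈ 0.796500
step 7 [3.5y] bond c/2=31/800: DF=(8094873/8000000 − 31/800·(0.961600+0.918500+0.893200+0.872800+0.838600+0.796500))/(1+31/800) = 7771/10000 ≈ 0.777100

1 1/2 601/625
2 1 1837/2000
3 3/2 2233/2500
4 2 1091/1250
5 5/2 4193/5000
6 3 1593/2000
7 7/2 7771/10000
DF(3y) is solved at step 6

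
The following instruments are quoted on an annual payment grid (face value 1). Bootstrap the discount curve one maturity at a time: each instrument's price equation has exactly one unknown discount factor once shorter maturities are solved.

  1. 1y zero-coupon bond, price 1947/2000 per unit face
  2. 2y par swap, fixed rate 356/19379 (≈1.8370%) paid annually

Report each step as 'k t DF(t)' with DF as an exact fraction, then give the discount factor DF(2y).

1 1 1947/2000
2 2 2411/2500
DF(2y) = 2411/2500 ≈ 0.964400

step 1 [1y] zero: DF = P = 1947/2000 ≈ 0.973500
step 2 [2y] swap r/1=356/19379: DF=(1 − 356/19379·(0.973500))/(1+356/19379) = 2411/2500 ≈ 0.964400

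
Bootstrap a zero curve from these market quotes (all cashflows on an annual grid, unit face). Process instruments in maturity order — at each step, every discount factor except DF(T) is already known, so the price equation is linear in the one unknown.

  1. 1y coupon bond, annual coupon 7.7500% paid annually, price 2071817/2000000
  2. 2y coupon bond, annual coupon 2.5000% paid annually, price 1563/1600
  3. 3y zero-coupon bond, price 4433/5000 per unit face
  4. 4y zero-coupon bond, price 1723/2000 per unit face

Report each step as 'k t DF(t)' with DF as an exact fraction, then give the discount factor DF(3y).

1 1 4807/5000
2 2 581/625
3 3 4433/5000
4 4 1723/2000
DF(3y) = 4433/5000 ≈ 0.886600

step 1 [1y] bond c/1=31/400: DF=(2071817/2000000 − 31/400·(0))/(1+31/400) = 4807/5000 ≈ 0.961400
step 2 [2y] bond c/1=1/40: DF=(1563/1600 − 1/40·(0.961400))/(1+1/40) = 581/625 ≈ 0.929600
step 3 [3y] zero: DF = P = 4433/5000 ≈ 0.886600
step 4 [4y] zero: DF = P = 1723/2000 ≈ 0.861500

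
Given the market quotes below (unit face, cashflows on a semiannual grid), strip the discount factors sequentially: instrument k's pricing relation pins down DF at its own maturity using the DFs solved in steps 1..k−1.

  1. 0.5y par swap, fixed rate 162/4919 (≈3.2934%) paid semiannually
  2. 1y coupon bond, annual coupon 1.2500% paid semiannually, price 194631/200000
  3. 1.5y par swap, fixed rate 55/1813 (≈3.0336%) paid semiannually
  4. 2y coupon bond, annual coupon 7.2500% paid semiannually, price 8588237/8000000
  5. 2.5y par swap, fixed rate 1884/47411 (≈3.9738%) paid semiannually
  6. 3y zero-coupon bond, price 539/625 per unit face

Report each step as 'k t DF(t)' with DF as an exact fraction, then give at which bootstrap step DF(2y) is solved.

step 1 [0.5y] swap r/2=81/4919: DF=(1 − 81/4919·(0))/(1+81/4919) = 4919/5000 ≈ 0.983800
step 2 [1y] bond c/2=1/160: DF=(194631/200000 − 1/160·(0.983800))/(1+1/160) = 961/1000 ≈ 0.961000
step 3 [1.5y] swap r/2=55/3626: DF=(1 − 55/3626·(0.983800+0.961000))/(1+55/3626) = 239/250 ≈ 0.956000
step 4 [2y] bond c/2=29/800: DF=(8588237/8000000 − 29/800·(0.983800+0.961000+0.956000))/(1+29/800) = 1869/2000 ≈ 0.934500
step 5 [2.5y] swap r/2=942/47411: DF=(1 − 942/47411·(0.983800+0.961000+0.956000+0.934500))/(1+942/47411) = 4529/5000 ≈ 0.905800
step 6 [3y] zero: DF = P = 539/625 ≈ 0.862400

1 1/2 4919/5000
2 1 961/1000
3 3/2 239/250
4 2 1869/2000
5 5/2 4529/5000
6 3 539/625
DF(2y) is solved at step 4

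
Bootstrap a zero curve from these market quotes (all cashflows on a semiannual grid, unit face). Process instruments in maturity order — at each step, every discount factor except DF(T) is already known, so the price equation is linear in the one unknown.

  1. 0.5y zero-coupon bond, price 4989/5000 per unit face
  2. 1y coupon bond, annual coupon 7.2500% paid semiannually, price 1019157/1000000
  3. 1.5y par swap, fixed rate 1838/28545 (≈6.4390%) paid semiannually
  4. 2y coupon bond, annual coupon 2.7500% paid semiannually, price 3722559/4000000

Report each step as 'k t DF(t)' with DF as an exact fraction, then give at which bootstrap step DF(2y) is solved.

step 1 [0.5y] zero: DF = P = 4989/5000 ≈ 0.997800
step 2 [1y] bond c/2=29/800: DF=(1019157/1000000 − 29/800·(0.997800))/(1+29/800) = 4743/5000 ≈ 0.948600
step 3 [1.5y] swap r/2=919/28545: DF=(1 − 919/28545·(0.997800+0.948600))/(1+919/28545) = 9081/10000 ≈ 0.908100
step 4 [2y] bond c/2=11/800: DF=(3722559/4000000 − 11/800·(0.997800+0.948600+0.908100))/(1+11/800) = 8793/10000 ≈ 0.879300

1 1/2 4989/5000
2 1 4743/5000
3 3/2 9081/10000
4 2 8793/10000
DF(2y) is solved at step 4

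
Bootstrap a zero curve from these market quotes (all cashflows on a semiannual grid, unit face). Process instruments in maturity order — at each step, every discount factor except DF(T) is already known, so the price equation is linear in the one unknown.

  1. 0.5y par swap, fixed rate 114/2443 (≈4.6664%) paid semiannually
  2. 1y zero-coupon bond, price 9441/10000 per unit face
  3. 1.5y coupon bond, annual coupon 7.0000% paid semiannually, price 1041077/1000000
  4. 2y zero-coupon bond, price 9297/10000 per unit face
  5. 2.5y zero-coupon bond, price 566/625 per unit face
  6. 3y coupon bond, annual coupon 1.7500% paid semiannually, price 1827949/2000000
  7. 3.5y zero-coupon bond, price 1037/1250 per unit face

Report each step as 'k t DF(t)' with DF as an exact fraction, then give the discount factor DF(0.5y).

1 1/2 2443/2500
2 1 9441/10000
3 3/2 9409/10000
4 2 9297/10000
5 5/2 566/625
6 3 8653/10000
7 7/2 1037/1250
DF(0.5y) = 2443/2500 ≈ 0.977200

step 1 [0.5y] swap r/2=57/2443: DF=(1 − 57/2443·(0))/(1+57/2443) = 2443/2500 ≈ 0.977200
step 2 [1y] zero: DF = P = 9441/10000 ≈ 0.944100
step 3 [1.5y] bond c/2=7/200: DF=(1041077/1000000 − 7/200·(0.977200+0.944100))/(1+7/200) = 9409/10000 ≈ 0.940900
step 4 [2y] zero: DF = P = 9297/10000 ≈ 0.929700
step 5 [2.5y] zero: DF = P = 566/625 ≈ 0.905600
step 6 [3y] bond c/2=7/800: DF=(1827949/2000000 − 7/800·(0.977200+0.944100+0.940900+0.929700+0.905600))/(1+7/800) = 8653/10000 ≈ 0.865300
step 7 [3.5y] zero: DF = P = 1037/1250 ≈ 0.829600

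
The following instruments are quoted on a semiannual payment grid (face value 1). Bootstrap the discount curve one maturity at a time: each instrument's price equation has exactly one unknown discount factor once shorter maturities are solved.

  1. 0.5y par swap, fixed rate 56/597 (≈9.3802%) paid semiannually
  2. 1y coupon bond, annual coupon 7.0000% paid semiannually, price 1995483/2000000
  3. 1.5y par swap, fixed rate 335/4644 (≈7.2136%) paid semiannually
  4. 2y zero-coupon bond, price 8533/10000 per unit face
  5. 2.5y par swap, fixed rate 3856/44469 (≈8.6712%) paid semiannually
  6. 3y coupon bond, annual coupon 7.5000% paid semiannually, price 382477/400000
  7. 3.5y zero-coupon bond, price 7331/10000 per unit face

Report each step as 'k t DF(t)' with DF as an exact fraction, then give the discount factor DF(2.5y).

1 1/2 597/625
2 1 9317/10000
3 3/2 1799/2000
4 2 8533/10000
5 5/2 1009/1250
6 3 7609/10000
7 7/2 7331/10000
DF(2.5y) = 1009/1250 ≈ 0.807200

step 1 [0.5y] swap r/2=28/597: DF=(1 − 28/597·(0))/(1+28/597) = 597/625 ≈ 0.955200
step 2 [1y] bond c/2=7/200: DF=(1995483/2000000 − 7/200·(0.955200))/(1+7/200) = 9317/10000 ≈ 0.931700
step 3 [1.5y] swap r/2=335/9288: DF=(1 − 335/9288·(0.955200+0.931700))/(1+335/9288) = 1799/2000 ≈ 0.899500
step 4 [2y] zero: DF = P = 8533/10000 ≈ 0.853300
step 5 [2.5y] swap r/2=1928/44469: DF=(1 − 1928/44469·(0.955200+0.931700+0.899500+0.853300))/(1+1928/44469) = 1009/1250 ≈ 0.807200
step 6 [3y] bond c/2=3/80: DF=(382477/400000 − 3/80·(0.955200+0.931700+0.899500+0.853300+0.807200))/(1+3/80) = 7609/10000 ≈ 0.760900
step 7 [3.5y] zero: DF = P = 7331/10000 ≈ 0.733100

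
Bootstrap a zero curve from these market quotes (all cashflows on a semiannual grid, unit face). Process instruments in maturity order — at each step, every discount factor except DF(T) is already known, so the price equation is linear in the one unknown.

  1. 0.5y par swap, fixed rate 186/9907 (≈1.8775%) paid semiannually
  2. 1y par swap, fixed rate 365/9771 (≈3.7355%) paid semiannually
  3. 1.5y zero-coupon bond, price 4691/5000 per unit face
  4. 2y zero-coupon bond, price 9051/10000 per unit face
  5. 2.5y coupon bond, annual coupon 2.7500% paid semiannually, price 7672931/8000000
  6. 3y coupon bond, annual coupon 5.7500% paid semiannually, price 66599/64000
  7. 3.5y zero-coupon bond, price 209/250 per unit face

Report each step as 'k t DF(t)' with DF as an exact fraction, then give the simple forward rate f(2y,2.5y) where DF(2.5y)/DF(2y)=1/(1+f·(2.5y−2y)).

1 1/2 9907/10000
2 1 1927/2000
3 3/2 4691/5000
4 2 9051/10000
5 5/2 4473/5000
6 3 2201/2500
7 7/2 209/250
f(2y,2.5y) = ((9051/10000)/(4473/5000) − 1)/(1/2) = 5/213 ≈ 2.3474%

step 1 [0.5y] swap r/2=93/9907: DF=(1 − 93/9907·(0))/(1+93/9907) = 9907/10000 ≈ 0.990700
step 2 [1y] swap r/2=365/19542: DF=(1 − 365/19542·(0.990700))/(1+365/19542) = 1927/2000 ≈ 0.963500
step 3 [1.5y] zero: DF = P = 4691/5000 ≈ 0.938200
step 4 [2y] zero: DF = P = 9051/10000 ≈ 0.905100
step 5 [2.5y] bond c/2=11/800: DF=(7672931/8000000 − 11/800·(0.990700+0.963500+0.938200+0.905100))/(1+11/800) = 4473/5000 ≈ 0.894600
step 6 [3y] bond c/2=23/800: DF=(66599/64000 − 23/800·(0.990700+0.963500+0.938200+0.905100+0.894600))/(1+23/800) = 2201/2500 ≈ 0.880400
step 7 [3.5y] zero: DF = P = 209/250 ≈ 0.836000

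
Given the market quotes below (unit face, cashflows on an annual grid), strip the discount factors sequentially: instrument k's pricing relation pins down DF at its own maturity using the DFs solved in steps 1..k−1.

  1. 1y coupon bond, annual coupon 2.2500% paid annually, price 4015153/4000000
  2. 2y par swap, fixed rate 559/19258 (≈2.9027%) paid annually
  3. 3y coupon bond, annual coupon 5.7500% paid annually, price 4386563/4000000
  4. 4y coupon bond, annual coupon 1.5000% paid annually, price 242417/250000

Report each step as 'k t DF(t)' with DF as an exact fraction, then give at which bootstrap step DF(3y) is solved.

step 1 [1y] bond c/1=9/400: DF=(4015153/4000000 − 9/400·(0))/(1+9/400) = 9817/10000 ≈ 0.981700
step 2 [2y] swap r/1=559/19258: DF=(1 − 559/19258·(0.981700))/(1+559/19258) = 9441/10000 ≈ 0.944100
step 3 [3y] bond c/1=23/400: DF=(4386563/4000000 − 23/400·(0.981700+0.944100))/(1+23/400) = 9323/10000 ≈ 0.932300
step 4 [4y] bond c/1=3/200: DF=(242417/250000 − 3/200·(0.981700+0.944100+0.932300))/(1+3/200) = 9131/10000 ≈ 0.913100

1 1 9817/10000
2 2 9441/10000
3 3 9323/10000
4 4 9131/10000
DF(3y) is solved at step 3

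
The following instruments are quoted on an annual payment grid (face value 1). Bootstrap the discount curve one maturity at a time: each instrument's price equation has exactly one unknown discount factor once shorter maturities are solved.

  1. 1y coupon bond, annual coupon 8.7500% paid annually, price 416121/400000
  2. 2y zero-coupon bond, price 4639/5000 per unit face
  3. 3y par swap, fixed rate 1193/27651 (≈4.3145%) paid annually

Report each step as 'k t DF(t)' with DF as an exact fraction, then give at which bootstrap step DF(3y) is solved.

1 1 4783/5000
2 2 4639/5000
3 3 8807/10000
DF(3y) is solved at step 3

step 1 [1y] bond c/1=7/80: DF=(416121/400000 − 7/80·(0))/(1+7/80) = 4783/5000 ≈ 0.956600
step 2 [2y] zero: DF = P = 4639/5000 ≈ 0.927800
step 3 [3y] swap r/1=1193/27651: DF=(1 − 1193/27651·(0.956600+0.927800))/(1+1193/27651) = 8807/10000 ≈ 0.880700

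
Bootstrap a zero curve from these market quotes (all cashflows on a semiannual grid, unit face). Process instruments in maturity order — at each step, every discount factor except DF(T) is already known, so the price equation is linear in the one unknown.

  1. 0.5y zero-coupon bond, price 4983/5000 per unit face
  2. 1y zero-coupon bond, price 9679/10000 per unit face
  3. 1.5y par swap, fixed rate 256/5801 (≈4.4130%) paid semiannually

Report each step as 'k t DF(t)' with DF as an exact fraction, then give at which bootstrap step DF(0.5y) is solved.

1 1/2 4983/5000
2 1 9679/10000
3 3/2 117/125
DF(0.5y) is solved at step 1

step 1 [0.5y] zero: DF = P = 4983/5000 ≈ 0.996600
step 2 [1y] zero: DF = P = 9679/10000 ≈ 0.967900
step 3 [1.5y] swap r/2=128/5801: DF=(1 − 128/5801·(0.996600+0.967900))/(1+128/5801) = 117/125 ≈ 0.936000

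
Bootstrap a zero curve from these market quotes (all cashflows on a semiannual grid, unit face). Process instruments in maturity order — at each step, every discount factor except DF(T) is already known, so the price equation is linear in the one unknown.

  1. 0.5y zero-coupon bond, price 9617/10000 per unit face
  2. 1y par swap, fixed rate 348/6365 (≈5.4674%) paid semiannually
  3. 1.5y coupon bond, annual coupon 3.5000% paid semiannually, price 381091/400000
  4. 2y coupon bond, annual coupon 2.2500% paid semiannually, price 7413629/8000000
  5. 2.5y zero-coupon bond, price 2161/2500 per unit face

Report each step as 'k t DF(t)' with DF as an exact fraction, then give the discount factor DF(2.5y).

1 1/2 9617/10000
2 1 4739/5000
3 3/2 1807/2000
4 2 8851/10000
5 5/2 2161/2500
DF(2.5y) = 2161/2500 ≈ 0.864400

step 1 [0.5y] zero: DF = P = 9617/10000 ≈ 0.961700
step 2 [1y] swap r/2=174/6365: DF=(1 − 174/6365·(0.961700))/(1+174/6365) = 4739/5000 ≈ 0.947800
step 3 [1.5y] bond c/2=7/400: DF=(381091/400000 − 7/400·(0.961700+0.947800))/(1+7/400) = 1807/2000 ≈ 0.903500
step 4 [2y] bond c/2=9/800: DF=(7413629/8000000 − 9/800·(0.961700+0.947800+0.903500))/(1+9/800) = 8851/10000 ≈ 0.885100
step 5 [2.5y] zero: DF = P = 2161/2500 ≈ 0.864400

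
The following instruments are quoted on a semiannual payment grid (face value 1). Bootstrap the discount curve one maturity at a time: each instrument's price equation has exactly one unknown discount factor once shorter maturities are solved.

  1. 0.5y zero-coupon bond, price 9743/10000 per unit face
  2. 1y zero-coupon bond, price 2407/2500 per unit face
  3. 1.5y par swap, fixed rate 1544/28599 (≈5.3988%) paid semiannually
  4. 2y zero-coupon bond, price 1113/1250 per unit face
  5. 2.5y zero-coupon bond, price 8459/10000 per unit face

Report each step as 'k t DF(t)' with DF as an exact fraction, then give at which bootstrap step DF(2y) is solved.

step 1 [0.5y] zero: DF = P = 9743/10000 ≈ 0.974300
step 2 [1y] zero: DF = P = 2407/2500 ≈ 0.962800
step 3 [1.5y] swap r/2=772/28599: DF=(1 − 772/28599·(0.974300+0.962800))/(1+772/28599) = 2307/2500 ≈ 0.922800
step 4 [2y] zero: DF = P = 1113/1250 ≈ 0.890400
step 5 [2.5y] zero: DF = P = 8459/10000 ≈ 0.845900

1 1/2 9743/10000
2 1 2407/2500
3 3/2 2307/2500
4 2 1113/1250
5 5/2 8459/10000
DF(2y) is solved at step 4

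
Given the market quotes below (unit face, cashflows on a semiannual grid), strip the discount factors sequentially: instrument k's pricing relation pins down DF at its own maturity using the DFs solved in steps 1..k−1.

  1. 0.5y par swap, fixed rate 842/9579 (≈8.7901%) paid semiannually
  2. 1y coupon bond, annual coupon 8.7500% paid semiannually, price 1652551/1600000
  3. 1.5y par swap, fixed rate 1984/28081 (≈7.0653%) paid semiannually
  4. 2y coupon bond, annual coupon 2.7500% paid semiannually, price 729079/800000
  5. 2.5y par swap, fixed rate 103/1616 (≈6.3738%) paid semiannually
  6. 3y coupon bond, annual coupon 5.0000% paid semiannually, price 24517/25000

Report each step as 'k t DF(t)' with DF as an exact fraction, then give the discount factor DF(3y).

1 1/2 9579/10000
2 1 4747/5000
3 3/2 563/625
4 2 8609/10000
5 5/2 4279/5000
6 3 529/625
DF(3y) = 529/625 ≈ 0.846400

step 1 [0.5y] swap r/2=421/9579: DF=(1 − 421/9579·(0))/(1+421/9579) = 9579/10000 ≈ 0.957900
step 2 [1y] bond c/2=7/160: DF=(1652551/1600000 − 7/160·(0.957900))/(1+7/160) = 4747/5000 ≈ 0.949400
step 3 [1.5y] swap r/2=992/28081: DF=(1 − 992/28081·(0.957900+0.949400))/(1+992/28081) = 563/625 ≈ 0.900800
step 4 [2y] bond c/2=11/800: DF=(729079/800000 − 11/800·(0.957900+0.949400+0.900800))/(1+11/800) = 8609/10000 ≈ 0.860900
step 5 [2.5y] swap r/2=103/3232: DF=(1 − 103/3232·(0.957900+0.949400+0.900800+0.860900))/(1+103/3232) = 4279/5000 ≈ 0.855800
step 6 [3y] bond c/2=1/40: DF=(24517/25000 − 1/40·(0.957900+0.949400+0.900800+0.860900+0.855800))/(1+1/40) = 529/625 ≈ 0.846400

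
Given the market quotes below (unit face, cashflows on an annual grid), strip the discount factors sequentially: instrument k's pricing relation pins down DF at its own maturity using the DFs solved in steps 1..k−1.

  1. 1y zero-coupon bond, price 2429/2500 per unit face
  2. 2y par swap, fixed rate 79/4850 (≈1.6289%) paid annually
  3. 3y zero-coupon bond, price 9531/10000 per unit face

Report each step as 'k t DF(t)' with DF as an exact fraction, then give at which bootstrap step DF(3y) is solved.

step 1 [1y] zero: DF = P = 2429/2500 ≈ 0.971600
step 2 [2y] swap r/1=79/4850: DF=(1 − 79/4850·(0.971600))/(1+79/4850) = 2421/2500 ≈ 0.968400
step 3 [3y] zero: DF = P = 9531/10000 ≈ 0.953100

1 1 2429/2500
2 2 2421/2500
3 3 9531/10000
DF(3y) is solved at step 3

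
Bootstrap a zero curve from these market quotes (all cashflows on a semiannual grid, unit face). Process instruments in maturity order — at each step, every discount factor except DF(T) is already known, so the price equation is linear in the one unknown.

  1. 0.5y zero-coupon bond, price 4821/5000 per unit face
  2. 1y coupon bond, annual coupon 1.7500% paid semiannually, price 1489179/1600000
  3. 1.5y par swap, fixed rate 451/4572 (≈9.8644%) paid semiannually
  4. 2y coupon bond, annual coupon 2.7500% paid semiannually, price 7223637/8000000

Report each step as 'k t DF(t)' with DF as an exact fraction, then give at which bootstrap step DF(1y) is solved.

step 1 [0.5y] zero: DF = P = 4821/5000 ≈ 0.964200
step 2 [1y] bond c/2=7/800: DF=(1489179/1600000 − 7/800·(0.964200))/(1+7/800) = 9143/10000 ≈ 0.914300
step 3 [1.5y] swap r/2=451/9144: DF=(1 − 451/9144·(0.964200+0.914300))/(1+451/9144) = 8647/10000 ≈ 0.864700
step 4 [2y] bond c/2=11/800: DF=(7223637/8000000 − 11/800·(0.964200+0.914300+0.864700))/(1+11/800) = 1707/2000 ≈ 0.853500

1 1/2 4821/5000
2 1 9143/10000
3 3/2 8647/10000
4 2 1707/2000
DF(1y) is solved at step 2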